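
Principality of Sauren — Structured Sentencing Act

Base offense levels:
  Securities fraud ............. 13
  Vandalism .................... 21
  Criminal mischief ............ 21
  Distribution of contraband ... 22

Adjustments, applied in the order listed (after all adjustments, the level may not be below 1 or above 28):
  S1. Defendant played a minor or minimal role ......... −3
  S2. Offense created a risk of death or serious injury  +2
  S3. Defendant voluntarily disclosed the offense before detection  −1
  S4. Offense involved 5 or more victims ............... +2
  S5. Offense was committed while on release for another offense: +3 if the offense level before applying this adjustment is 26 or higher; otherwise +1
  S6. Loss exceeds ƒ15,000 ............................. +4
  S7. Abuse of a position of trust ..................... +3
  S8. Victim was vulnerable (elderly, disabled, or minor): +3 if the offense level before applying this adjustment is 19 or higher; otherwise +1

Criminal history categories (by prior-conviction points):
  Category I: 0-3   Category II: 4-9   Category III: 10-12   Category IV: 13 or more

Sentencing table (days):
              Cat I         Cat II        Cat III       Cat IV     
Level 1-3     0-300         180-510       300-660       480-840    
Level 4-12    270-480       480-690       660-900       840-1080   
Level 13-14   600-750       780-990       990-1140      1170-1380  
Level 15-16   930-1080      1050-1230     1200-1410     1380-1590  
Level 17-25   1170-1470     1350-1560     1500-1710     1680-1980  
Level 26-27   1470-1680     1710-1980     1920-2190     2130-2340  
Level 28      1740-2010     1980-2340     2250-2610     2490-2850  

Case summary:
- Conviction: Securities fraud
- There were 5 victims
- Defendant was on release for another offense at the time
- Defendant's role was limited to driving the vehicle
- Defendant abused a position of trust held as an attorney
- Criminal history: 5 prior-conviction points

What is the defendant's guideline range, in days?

Base offense level for securities fraud: 13.
S1 applies: 13 − 3 = 10.
S2 does not apply.
S4 applies: 10 + 2 = 12.
S5 applies (level before this adjustment is 12 < 26, so +1): 12 + 1 = 13.
S7 applies: 13 + 3 = 16.
Final offense level: 16.
Criminal history: 5 prior points → Category II (4-9).
Level 16 falls in the 15-16 band.
Grid: Level 15-16 × Category II = 1050-1230 days.

1050-1230 days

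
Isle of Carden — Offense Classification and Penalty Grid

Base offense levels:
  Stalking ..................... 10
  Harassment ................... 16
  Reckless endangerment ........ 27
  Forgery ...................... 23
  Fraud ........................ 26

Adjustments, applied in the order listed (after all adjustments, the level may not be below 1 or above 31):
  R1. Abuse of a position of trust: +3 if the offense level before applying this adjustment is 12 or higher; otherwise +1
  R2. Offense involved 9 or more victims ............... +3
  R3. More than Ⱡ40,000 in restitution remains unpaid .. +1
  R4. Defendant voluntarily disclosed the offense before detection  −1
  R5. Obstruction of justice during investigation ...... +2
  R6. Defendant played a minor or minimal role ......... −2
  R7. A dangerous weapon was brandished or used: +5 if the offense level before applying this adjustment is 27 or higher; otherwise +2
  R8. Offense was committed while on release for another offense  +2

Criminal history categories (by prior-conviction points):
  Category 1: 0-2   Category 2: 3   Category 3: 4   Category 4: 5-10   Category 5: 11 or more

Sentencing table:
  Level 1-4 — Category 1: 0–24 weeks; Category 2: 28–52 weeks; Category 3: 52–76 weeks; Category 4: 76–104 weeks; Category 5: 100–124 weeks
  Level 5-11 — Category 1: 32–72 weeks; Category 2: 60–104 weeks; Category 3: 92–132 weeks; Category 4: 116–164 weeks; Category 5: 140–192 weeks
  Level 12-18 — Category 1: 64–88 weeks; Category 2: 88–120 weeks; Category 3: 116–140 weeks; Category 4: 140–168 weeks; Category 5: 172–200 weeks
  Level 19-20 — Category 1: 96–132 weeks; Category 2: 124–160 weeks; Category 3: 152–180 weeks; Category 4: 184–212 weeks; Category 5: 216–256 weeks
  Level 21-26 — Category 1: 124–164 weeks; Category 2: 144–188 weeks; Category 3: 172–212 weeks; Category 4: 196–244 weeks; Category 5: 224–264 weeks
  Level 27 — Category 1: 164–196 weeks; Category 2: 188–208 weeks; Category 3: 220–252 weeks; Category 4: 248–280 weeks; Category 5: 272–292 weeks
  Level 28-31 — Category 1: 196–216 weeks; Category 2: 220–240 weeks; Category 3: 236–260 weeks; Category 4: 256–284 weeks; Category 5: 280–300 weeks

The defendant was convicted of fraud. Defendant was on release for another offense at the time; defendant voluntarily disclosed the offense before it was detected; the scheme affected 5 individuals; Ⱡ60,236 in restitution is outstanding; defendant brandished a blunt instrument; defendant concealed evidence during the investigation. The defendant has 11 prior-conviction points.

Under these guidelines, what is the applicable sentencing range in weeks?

Base offense level for fraud: 26.
R2 does not apply.
R3 applies: 26 + 1 = 27.
R4 applies: 27 − 1 = 26.
R5 applies: 26 + 2 = 28.
R6 does not apply.
R7 applies (level before this adjustment is 28 ≥ 27, so +5): 28 + 5 = 33.
R8 applies: 33 + 2 = 35.
Level 35 exceeds the maximum of 31; capped at 31.
Final offense level: 31.
Criminal history: 11 prior points → Category 5 (11+).
Level 31 falls in the 28-31 band.
Grid: Level 28-31 × Category 5 = 280-300 weeks.

280-300 weeks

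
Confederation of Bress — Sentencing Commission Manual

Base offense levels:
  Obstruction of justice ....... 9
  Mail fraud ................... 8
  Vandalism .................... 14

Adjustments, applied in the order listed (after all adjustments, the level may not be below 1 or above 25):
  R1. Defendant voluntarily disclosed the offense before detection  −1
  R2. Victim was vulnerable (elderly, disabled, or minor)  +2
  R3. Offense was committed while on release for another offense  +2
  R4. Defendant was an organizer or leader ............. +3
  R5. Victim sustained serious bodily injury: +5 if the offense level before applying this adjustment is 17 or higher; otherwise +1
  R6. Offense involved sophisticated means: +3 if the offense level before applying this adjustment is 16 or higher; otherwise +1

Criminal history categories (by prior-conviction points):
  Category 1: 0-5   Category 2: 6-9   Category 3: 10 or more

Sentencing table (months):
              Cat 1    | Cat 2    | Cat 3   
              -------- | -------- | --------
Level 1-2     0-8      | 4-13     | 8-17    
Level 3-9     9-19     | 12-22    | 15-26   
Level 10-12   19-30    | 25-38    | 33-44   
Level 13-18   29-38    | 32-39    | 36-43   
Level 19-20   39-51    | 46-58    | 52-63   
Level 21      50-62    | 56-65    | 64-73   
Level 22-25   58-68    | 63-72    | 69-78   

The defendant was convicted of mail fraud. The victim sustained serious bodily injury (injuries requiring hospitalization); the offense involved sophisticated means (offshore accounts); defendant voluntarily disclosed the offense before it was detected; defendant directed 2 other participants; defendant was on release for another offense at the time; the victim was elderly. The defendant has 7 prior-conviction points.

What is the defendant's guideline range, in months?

32-39 months

Base offense level for mail fraud: 8.
R1 applies: 8 − 1 = 7.
R2 applies: 7 + 2 = 9.
R3 applies: 9 + 2 = 11.
R4 applies: 11 + 3 = 14.
R5 applies (level before this adjustment is 14 < 17, so +1): 14 + 1 = 15.
R6 applies (level before this adjustment is 15 < 16, so +1): 15 + 1 = 16.
Final offense level: 16.
Criminal history: 7 prior points → Category 2 (6-9).
Level 16 falls in the 13-18 band.
Grid: Level 13-18 × Category 2 = 32-39 months.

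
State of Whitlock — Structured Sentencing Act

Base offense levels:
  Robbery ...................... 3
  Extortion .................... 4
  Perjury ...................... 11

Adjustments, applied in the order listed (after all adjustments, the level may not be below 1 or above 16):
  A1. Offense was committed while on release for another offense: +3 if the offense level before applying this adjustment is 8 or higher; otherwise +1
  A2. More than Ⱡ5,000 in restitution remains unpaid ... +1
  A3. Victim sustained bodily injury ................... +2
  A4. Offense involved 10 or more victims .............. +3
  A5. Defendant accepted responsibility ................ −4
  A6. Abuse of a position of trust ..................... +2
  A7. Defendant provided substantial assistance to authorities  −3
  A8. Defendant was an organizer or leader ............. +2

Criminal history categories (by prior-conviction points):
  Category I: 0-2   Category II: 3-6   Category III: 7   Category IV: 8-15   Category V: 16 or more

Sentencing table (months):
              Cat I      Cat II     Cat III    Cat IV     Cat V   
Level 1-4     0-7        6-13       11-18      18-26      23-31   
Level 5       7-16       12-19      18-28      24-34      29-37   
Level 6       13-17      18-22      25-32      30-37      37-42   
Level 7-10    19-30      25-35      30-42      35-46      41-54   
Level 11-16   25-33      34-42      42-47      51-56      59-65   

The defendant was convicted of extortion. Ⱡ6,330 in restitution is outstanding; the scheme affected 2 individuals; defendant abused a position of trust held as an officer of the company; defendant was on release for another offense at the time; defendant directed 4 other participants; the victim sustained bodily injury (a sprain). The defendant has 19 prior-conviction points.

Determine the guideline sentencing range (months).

Base offense level for extortion: 4.
A1 applies (level before this adjustment is 4 < 8, so +1): 4 + 1 = 5.
A2 applies: 5 + 1 = 6.
A3 applies: 6 + 2 = 8.
A6 applies: 8 + 2 = 10.
A8 applies: 10 + 2 = 12.
Final offense level: 12.
Criminal history: 19 prior points → Category V (16+).
Level 12 falls in the 11-16 band.
Grid: Level 11-16 × Category V = 59-65 months.

59-65 months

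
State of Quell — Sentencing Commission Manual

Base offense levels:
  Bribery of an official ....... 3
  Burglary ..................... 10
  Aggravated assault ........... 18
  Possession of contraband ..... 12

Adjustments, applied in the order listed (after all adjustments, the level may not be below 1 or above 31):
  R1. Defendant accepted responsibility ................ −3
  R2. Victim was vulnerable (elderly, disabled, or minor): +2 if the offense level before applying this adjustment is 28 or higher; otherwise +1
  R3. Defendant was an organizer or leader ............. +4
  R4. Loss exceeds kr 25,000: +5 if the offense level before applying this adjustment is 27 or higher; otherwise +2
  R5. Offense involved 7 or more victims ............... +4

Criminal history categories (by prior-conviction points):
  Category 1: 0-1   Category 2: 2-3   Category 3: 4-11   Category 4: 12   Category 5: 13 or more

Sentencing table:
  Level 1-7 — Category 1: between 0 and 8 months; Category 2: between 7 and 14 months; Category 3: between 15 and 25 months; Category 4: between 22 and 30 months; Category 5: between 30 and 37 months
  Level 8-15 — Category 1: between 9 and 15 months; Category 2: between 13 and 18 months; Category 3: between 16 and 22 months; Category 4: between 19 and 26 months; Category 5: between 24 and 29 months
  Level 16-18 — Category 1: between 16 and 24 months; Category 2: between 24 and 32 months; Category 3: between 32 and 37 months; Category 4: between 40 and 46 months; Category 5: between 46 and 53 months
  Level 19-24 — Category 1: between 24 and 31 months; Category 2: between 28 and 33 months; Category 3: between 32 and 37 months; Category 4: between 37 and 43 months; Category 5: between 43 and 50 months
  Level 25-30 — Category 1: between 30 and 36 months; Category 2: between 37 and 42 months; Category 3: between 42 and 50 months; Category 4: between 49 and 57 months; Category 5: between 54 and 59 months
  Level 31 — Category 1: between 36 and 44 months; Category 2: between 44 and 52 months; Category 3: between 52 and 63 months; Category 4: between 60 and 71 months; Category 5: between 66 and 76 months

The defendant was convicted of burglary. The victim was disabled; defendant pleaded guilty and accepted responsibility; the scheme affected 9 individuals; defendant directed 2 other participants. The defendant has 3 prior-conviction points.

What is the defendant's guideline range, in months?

24-32 months

Base offense level for burglary: 10.
R1 applies: 10 − 3 = 7.
R2 applies (level before this adjustment is 7 < 28, so +1): 7 + 1 = 8.
R3 applies: 8 + 4 = 12.
R5 applies: 12 + 4 = 16.
Final offense level: 16.
Criminal history: 3 prior points → Category 2 (2-3).
Level 16 falls in the 16-18 band.
Grid: Level 16-18 × Category 2 = 24-32 months.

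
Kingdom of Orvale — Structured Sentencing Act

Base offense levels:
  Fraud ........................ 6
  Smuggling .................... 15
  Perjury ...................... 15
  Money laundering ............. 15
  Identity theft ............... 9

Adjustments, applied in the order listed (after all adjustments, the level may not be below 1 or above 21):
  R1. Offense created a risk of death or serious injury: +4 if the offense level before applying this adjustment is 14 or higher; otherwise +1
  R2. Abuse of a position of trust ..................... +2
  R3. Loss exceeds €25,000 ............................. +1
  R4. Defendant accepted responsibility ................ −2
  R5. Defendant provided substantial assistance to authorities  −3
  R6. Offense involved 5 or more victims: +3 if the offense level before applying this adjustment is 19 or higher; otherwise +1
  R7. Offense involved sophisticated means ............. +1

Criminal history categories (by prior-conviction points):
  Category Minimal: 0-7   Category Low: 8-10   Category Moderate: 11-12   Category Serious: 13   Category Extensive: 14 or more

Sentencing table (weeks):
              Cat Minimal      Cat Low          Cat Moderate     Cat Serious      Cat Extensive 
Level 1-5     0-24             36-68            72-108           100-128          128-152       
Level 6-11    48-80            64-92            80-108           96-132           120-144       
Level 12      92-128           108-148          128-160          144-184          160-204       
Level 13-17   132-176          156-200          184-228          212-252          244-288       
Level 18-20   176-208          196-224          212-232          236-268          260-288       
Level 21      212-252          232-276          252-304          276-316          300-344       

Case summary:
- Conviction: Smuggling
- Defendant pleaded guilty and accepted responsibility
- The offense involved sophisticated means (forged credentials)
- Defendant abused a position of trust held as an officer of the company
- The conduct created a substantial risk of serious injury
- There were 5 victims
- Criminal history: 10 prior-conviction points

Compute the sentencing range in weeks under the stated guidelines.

Base offense level for smuggling: 15.
R1 applies (level before this adjustment is 15 ≥ 14, so +4): 15 + 4 = 19.
R2 applies: 19 + 2 = 21.
R3 does not apply.
R4 applies: 21 − 2 = 19.
R5 does not apply.
R6 applies (level before this adjustment is 19 ≥ 19, so +3): 19 + 3 = 22.
R7 applies: 22 + 1 = 23.
Level 23 exceeds the maximum of 21; capped at 21.
Final offense level: 21.
Criminal history: 10 prior points → Category Low (8-10).
Level 21 falls in the 21 band.
Grid: Level 21 × Category Low = 232-276 weeks.

232-276 weeks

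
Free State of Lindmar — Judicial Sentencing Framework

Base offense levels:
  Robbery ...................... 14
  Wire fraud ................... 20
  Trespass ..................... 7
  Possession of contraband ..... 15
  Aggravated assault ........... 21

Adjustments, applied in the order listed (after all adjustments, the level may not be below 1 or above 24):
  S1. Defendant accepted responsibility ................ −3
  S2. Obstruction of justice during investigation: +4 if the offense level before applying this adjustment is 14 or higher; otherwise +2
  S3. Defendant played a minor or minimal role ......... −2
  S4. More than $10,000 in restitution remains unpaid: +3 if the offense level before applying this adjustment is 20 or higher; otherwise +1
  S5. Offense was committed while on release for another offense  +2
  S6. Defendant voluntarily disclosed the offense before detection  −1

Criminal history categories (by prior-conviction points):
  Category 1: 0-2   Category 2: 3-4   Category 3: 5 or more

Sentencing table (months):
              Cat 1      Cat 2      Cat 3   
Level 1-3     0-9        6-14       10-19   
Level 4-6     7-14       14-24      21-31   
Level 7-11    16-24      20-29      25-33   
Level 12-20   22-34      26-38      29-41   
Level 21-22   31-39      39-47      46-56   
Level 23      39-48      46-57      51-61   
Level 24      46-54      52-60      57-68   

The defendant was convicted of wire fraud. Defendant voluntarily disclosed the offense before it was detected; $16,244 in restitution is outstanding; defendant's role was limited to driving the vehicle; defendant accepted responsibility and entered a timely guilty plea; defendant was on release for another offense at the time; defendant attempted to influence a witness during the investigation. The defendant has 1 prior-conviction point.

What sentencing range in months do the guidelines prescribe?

Base offense level for wire fraud: 20.
S1 applies: 20 − 3 = 17.
S2 applies (level before this adjustment is 17 ≥ 14, so +4): 17 + 4 = 21.
S3 applies: 21 − 2 = 19.
S4 applies (level before this adjustment is 19 < 20, so +1): 19 + 1 = 20.
S5 applies: 20 + 2 = 22.
S6 applies: 22 − 1 = 21.
Final offense level: 21.
Criminal history: 1 prior point → Category 1 (0-2).
Level 21 falls in the 21-22 band.
Grid: Level 21-22 × Category 1 = 31-39 months.

31-39 months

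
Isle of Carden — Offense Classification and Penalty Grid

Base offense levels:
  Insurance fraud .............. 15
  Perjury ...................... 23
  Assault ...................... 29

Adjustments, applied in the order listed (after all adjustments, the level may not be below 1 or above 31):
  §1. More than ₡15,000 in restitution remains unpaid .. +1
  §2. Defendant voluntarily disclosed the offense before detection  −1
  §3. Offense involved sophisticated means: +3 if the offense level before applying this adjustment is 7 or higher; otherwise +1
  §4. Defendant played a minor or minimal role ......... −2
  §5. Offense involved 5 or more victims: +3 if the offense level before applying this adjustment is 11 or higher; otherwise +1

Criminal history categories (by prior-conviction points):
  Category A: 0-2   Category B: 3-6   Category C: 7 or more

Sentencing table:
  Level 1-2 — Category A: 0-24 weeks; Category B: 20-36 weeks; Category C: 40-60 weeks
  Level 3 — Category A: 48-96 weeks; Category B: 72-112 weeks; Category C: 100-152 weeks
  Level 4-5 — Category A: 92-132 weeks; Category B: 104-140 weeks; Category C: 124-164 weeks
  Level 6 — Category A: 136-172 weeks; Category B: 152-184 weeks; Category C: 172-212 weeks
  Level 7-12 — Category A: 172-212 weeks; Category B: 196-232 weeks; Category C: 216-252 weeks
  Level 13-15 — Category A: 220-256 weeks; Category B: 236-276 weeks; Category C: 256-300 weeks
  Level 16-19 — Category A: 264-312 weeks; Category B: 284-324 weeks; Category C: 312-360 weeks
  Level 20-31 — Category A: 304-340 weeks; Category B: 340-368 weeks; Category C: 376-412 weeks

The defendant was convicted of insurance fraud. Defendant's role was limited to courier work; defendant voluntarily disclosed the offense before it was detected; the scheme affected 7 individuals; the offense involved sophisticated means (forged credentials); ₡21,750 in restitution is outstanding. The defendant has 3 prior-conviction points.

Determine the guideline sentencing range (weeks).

284-324 weeks

Base offense level for insurance fraud: 15.
§1 applies: 15 + 1 = 16.
§2 applies: 16 − 1 = 15.
§3 applies (level before this adjustment is 15 ≥ 7, so +3): 15 + 3 = 18.
§4 applies: 18 − 2 = 16.
§5 applies (level before this adjustment is 16 ≥ 11, so +3): 16 + 3 = 19.
Final offense level: 19.
Criminal history: 3 prior points → Category B (3-6).
Level 19 falls in the 16-19 band.
Grid: Level 16-19 × Category B = 284-324 weeks.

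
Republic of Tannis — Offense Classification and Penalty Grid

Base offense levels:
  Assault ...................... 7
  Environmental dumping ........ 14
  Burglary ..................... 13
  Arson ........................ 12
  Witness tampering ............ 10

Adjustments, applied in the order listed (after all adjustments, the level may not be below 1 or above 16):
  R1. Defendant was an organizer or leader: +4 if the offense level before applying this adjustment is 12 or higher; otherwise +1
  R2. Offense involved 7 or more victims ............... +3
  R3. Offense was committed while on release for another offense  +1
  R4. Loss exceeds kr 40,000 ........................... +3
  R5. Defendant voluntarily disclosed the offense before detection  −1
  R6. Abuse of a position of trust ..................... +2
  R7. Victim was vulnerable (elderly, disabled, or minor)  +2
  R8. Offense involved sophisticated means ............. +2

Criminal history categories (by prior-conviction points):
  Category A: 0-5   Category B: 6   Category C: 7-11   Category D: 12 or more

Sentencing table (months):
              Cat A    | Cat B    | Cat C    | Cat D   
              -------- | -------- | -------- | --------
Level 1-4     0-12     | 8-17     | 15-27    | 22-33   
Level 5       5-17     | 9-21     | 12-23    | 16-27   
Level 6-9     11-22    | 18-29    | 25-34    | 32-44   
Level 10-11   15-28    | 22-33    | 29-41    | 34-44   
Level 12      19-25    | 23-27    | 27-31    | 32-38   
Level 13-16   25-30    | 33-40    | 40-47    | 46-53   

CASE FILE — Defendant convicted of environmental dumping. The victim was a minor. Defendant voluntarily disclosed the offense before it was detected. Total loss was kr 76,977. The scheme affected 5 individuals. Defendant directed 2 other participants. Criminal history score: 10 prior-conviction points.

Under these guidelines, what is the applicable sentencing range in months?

40-47 months

Base offense level for environmental dumping: 14.
R1 applies (level before this adjustment is 14 ≥ 12, so +4): 14 + 4 = 18.
R2 does not apply.
R4 applies: 18 + 3 = 21.
R5 applies: 21 − 1 = 20.
R6 does not apply.
R7 applies: 20 + 2 = 22.
R8 does not apply.
Level 22 exceeds the maximum of 16; capped at 16.
Final offense level: 16.
Criminal history: 10 prior points → Category C (7-11).
Level 16 falls in the 13-16 band.
Grid: Level 13-16 × Category C = 40-47 months.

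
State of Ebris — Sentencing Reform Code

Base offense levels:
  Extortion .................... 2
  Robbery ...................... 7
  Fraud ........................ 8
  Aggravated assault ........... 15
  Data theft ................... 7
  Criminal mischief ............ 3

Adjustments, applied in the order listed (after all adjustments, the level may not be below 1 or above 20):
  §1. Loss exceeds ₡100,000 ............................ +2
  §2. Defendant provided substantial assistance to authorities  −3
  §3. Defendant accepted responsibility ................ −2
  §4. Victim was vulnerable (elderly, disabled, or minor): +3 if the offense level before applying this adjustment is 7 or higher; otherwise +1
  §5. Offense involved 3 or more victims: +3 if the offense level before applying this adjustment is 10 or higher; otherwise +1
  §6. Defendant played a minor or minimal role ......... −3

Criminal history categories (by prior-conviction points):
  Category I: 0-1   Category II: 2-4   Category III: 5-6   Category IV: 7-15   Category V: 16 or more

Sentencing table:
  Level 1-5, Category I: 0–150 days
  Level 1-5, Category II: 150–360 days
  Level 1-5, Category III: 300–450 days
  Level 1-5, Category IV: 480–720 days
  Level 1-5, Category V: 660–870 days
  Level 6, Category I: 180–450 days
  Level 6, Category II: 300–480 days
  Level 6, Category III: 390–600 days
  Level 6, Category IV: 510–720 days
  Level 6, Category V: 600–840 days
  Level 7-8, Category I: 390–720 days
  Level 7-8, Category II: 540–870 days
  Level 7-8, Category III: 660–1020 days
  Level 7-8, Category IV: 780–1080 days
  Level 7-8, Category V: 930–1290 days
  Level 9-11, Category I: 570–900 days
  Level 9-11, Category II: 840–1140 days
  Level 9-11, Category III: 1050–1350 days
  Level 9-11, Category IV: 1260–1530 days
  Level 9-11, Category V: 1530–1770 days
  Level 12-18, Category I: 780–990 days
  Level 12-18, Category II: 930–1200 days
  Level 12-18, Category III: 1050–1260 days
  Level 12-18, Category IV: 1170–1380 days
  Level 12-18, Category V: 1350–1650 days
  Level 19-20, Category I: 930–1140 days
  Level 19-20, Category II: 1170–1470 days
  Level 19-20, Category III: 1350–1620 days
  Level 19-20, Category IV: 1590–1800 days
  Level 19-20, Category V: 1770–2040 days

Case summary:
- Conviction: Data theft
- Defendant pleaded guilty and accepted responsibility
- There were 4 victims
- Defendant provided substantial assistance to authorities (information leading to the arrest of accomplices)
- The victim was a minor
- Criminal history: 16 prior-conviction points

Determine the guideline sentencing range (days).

660-870 days

Base offense level for data theft: 7.
§2 applies: 7 − 3 = 4.
§3 applies: 4 − 2 = 2.
§4 applies (level before this adjustment is 2 < 7, so +1): 2 + 1 = 3.
§5 applies (level before this adjustment is 3 < 10, so +1): 3 + 1 = 4.
Final offense level: 4.
Criminal history: 16 prior points → Category V (16+).
Level 4 falls in the 1-5 band.
Grid: Level 1-5 × Category V = 660-870 days.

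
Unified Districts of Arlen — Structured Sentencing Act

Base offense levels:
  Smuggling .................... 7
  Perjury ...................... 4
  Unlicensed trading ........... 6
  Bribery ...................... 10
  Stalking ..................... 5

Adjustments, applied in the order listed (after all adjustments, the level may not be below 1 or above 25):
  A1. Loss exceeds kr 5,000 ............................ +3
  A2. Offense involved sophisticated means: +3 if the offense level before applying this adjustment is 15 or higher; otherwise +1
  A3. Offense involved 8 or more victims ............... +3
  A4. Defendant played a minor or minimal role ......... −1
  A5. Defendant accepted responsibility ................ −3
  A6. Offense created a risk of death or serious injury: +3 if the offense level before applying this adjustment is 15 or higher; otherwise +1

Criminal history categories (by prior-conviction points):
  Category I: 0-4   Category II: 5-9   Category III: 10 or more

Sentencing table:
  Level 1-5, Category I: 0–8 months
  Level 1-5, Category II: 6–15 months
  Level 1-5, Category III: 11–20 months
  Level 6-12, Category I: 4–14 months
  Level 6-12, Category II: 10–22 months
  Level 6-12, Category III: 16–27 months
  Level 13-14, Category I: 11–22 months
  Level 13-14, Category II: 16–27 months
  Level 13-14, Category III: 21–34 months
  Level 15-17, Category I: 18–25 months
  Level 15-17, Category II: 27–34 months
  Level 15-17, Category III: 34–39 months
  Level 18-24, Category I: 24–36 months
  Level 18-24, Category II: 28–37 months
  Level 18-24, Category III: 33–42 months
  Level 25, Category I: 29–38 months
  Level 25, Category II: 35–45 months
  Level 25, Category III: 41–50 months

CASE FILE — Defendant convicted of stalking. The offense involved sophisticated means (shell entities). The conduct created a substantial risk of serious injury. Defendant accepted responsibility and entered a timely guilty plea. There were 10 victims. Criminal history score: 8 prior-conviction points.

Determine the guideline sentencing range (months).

10-22 months

Base offense level for stalking: 5.
A1 does not apply.
A2 applies (level before this adjustment is 5 < 15, so +1): 5 + 1 = 6.
A3 applies: 6 + 3 = 9.
A4 does not apply.
A5 applies: 9 − 3 = 6.
A6 applies (level before this adjustment is 6 < 15, so +1): 6 + 1 = 7.
Final offense level: 7.
Criminal history: 8 prior points → Category II (5-9).
Level 7 falls in the 6-12 band.
Grid: Level 6-12 × Category II = 10-22 months.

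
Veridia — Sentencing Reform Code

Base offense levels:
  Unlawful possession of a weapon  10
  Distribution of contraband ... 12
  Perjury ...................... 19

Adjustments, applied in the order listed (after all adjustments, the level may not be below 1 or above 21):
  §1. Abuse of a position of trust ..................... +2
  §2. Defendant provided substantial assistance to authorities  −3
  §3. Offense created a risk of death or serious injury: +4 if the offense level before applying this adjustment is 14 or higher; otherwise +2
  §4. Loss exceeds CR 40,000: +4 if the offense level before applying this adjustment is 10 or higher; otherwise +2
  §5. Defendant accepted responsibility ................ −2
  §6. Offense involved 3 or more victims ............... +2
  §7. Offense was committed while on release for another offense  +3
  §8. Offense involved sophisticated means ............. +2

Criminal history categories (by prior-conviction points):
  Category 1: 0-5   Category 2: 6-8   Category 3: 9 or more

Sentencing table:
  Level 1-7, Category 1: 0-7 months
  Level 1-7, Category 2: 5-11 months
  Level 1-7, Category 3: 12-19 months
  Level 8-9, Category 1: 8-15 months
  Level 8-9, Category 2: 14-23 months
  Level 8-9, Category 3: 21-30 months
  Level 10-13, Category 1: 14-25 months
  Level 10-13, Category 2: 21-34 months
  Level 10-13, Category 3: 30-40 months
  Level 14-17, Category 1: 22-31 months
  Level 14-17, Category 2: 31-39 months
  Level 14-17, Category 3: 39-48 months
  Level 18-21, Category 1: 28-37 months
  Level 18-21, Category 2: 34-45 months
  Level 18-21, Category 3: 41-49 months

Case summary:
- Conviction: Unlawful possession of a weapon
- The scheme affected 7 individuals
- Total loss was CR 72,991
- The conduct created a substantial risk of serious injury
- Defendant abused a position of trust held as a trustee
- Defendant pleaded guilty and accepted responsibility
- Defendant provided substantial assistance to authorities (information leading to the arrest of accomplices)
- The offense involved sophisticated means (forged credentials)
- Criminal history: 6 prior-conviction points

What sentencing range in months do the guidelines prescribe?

Base offense level for unlawful possession of a weapon: 10.
§1 applies: 10 + 2 = 12.
§2 applies: 12 − 3 = 9.
§3 applies (level before this adjustment is 9 < 14, so +2): 9 + 2 = 11.
§4 applies (level before this adjustment is 11 ≥ 10, so +4): 11 + 4 = 15.
§5 applies: 15 − 2 = 13.
§6 applies: 13 + 2 = 15.
§7 does not apply.
§8 applies: 15 + 2 = 17.
Final offense level: 17.
Criminal history: 6 prior points → Category 2 (6-8).
Level 17 falls in the 14-17 band.
Grid: Level 14-17 × Category 2 = 31-39 months.

31-39 months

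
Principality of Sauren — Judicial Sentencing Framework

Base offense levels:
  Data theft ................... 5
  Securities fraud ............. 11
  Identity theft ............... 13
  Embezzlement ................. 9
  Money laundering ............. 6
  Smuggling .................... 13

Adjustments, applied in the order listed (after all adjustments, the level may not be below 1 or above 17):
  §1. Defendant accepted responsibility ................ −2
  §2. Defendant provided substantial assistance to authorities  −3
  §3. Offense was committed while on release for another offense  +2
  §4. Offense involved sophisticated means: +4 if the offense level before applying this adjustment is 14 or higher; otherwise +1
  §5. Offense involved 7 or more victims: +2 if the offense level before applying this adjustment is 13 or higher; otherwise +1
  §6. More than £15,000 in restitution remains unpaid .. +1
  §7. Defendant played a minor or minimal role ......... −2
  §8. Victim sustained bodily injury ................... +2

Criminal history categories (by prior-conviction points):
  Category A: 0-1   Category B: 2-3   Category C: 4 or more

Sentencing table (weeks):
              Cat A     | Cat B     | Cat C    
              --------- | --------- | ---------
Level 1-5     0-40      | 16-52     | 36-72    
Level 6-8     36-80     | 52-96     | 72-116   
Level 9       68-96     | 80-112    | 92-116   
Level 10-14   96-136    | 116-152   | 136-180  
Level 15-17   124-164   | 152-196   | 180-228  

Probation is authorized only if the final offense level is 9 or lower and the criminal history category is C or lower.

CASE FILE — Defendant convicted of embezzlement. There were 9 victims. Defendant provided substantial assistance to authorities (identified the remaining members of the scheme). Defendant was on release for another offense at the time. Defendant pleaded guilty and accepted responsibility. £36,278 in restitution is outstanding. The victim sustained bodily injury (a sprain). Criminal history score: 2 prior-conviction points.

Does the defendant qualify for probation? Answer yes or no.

No

Base offense level for embezzlement: 9.
§1 applies: 9 − 2 = 7.
§2 applies: 7 − 3 = 4.
§3 applies: 4 + 2 = 6.
§5 applies (level before this adjustment is 6 < 13, so +1): 6 + 1 = 7.
§6 applies: 7 + 1 = 8.
§8 applies: 8 + 2 = 10.
Final offense level: 10.
Criminal history: 2 prior points → Category B (2-3).
Level 10 falls in the 10-14 band.
Grid: Level 10-14 × Category B = 116-152 weeks.
Probation check: level 10 > 9 and category B ≤ C → not eligible.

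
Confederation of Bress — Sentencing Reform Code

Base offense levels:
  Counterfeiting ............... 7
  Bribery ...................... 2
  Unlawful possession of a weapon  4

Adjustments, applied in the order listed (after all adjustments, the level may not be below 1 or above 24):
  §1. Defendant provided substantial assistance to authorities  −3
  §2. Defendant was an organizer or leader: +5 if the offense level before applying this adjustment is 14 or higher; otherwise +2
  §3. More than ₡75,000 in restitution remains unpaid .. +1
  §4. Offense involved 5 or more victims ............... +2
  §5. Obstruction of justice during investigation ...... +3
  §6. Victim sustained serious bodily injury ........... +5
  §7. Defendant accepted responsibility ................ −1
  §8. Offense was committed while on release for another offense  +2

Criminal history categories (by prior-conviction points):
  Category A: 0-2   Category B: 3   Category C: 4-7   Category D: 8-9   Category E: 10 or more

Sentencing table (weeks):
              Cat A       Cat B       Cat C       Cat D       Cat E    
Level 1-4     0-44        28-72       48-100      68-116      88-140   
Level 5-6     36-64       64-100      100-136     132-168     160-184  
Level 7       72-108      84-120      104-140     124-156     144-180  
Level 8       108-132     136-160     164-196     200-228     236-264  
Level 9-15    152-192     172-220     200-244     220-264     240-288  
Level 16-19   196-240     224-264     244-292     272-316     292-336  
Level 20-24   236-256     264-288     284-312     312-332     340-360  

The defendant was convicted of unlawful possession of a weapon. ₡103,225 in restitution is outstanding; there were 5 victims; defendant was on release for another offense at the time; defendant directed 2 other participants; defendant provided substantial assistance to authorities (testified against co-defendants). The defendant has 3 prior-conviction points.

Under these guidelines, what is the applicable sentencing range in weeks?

136-160 weeks

Base offense level for unlawful possession of a weapon: 4.
§1 applies: 4 − 3 = 1.
§2 applies (level before this adjustment is 1 < 14, so +2): 1 + 2 = 3.
§3 applies: 3 + 1 = 4.
§4 applies: 4 + 2 = 6.
§6 does not apply.
§7 does not apply.
§8 applies: 6 + 2 = 8.
Final offense level: 8.
Criminal history: 3 prior points → Category B (3).
Level 8 falls in the 8 band.
Grid: Level 8 × Category B = 136-160 weeks.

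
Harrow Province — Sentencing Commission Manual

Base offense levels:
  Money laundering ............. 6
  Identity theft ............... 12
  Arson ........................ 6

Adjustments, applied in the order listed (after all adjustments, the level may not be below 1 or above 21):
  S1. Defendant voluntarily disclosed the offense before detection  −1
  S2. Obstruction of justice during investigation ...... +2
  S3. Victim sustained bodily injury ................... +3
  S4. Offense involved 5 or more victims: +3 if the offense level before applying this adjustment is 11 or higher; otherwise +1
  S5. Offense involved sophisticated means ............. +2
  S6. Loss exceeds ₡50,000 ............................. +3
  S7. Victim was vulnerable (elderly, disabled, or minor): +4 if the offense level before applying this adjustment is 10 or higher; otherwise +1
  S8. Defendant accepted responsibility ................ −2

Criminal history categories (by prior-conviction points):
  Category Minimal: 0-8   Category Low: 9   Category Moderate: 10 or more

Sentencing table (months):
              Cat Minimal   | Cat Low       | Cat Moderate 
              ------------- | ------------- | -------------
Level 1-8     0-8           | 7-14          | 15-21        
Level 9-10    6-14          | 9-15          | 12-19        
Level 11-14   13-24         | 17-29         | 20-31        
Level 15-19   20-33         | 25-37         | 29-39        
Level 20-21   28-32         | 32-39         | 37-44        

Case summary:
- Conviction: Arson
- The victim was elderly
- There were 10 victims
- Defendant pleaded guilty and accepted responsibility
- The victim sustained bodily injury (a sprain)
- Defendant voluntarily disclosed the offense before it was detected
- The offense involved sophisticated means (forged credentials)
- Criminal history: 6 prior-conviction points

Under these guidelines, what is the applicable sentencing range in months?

Base offense level for arson: 6.
S1 applies: 6 − 1 = 5.
S3 applies: 5 + 3 = 8.
S4 applies (level before this adjustment is 8 < 11, so +1): 8 + 1 = 9.
S5 applies: 9 + 2 = 11.
S6 does not apply.
S7 applies (level before this adjustment is 11 ≥ 10, so +4): 11 + 4 = 15.
S8 applies: 15 − 2 = 13.
Final offense level: 13.
Criminal history: 6 prior points → Category Minimal (0-8).
Level 13 falls in the 11-14 band.
Grid: Level 11-14 × Category Minimal = 13-24 months.

13-24 months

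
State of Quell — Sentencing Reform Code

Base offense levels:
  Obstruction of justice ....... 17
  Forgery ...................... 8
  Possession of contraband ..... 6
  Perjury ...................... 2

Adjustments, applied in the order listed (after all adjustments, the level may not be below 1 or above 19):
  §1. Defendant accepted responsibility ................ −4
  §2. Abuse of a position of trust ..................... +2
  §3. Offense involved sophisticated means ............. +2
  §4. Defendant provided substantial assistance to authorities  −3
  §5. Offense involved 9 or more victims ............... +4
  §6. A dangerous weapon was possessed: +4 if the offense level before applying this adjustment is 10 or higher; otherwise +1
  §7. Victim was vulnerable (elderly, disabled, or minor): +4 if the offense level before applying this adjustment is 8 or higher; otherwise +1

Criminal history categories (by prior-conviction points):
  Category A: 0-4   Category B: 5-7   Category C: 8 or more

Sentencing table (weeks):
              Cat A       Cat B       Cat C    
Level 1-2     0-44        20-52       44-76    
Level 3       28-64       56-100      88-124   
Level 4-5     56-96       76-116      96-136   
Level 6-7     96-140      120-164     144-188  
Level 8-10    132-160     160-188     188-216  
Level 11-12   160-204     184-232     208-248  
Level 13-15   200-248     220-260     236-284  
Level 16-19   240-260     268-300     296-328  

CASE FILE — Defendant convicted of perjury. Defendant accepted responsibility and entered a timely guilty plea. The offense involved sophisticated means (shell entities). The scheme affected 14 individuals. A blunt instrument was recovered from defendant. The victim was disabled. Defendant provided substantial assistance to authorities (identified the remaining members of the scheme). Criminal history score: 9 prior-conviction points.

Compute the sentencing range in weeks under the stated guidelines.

88-124 weeks

Base offense level for perjury: 2.
§1 applies: 2 − 4 = -2.
§2 does not apply.
§3 applies: -2 + 2 = 0.
§4 applies: 0 − 3 = -3.
§5 applies: -3 + 4 = 1.
§6 applies (level before this adjustment is 1 < 10, so +1): 1 + 1 = 2.
§7 applies (level before this adjustment is 2 < 8, so +1): 2 + 1 = 3.
Final offense level: 3.
Criminal history: 9 prior points → Category C (8+).
Level 3 falls in the 3 band.
Grid: Level 3 × Category C = 88-124 weeks.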